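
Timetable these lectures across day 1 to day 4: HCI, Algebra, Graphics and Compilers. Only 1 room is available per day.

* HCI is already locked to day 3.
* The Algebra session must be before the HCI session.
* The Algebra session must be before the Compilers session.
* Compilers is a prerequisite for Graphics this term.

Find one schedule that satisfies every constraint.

Graphics in day 4; Algebra in day 1; HCI in day 3; Compilers in day 2

Checking: Compilers(day 2) before Graphics(day 4); Algebra(day 1) before Compilers(day 2); Algebra(day 1) before HCI(day 3); HCI=day 3 in [day 3,day 3]; max 1 per day (cap 1).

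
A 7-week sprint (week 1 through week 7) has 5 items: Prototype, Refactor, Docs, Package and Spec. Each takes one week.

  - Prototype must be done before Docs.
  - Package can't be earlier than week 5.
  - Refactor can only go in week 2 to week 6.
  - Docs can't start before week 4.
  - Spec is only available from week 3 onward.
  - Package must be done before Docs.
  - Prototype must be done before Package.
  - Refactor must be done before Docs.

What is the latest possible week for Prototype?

week 5

Downstream work caps Prototype at week 5.
Prototype at week 5 is achievable: Refactor -> week 2; Package -> week 6; Prototype -> week 5; Spec -> week 3; Docs -> week 7.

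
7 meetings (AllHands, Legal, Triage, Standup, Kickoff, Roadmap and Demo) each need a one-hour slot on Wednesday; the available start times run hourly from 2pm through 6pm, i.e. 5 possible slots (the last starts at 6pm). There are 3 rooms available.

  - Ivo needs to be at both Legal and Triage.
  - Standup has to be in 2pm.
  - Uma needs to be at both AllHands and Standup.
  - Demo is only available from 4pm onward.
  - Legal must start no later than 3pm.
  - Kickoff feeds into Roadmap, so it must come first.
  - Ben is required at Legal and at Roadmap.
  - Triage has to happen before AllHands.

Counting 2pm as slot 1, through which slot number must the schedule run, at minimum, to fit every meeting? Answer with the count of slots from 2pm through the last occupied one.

The precedence chain requires at least 2 distinct slots.
With at most 3 per slot and 7 meetings, at least 3 slots are needed.
Demo can't be placed before 4pm — that is slot 3 counting from 2pm — so the schedule must run through at least 3 slots.
3 works (last occupied slot: 4pm): for example Roadmap -> 3pm, AllHands -> 4pm, Legal -> 2pm, Demo -> 4pm, Kickoff -> 2pm, Triage -> 3pm, Standup -> 2pm.

3 slots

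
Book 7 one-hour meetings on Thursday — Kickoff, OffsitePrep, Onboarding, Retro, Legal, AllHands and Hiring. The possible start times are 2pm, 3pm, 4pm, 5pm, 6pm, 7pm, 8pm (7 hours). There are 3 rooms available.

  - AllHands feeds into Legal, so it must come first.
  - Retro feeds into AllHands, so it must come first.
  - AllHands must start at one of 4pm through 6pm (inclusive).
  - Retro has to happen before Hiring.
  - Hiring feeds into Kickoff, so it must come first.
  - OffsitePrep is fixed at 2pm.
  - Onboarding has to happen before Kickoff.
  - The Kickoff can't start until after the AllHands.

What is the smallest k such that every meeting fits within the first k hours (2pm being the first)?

The precedence chain requires at least 3 distinct hours.
With at most 3 per hour and 7 meetings, at least 3 hours are needed.
Propagating the time windows through the other constraints, Kickoff can't land before 5pm — that is hour 4 counting from 2pm — so the schedule must run through at least 4 hours.
4 works (last occupied hour: 5pm): for example Hiring=3pm, Kickoff=5pm, Onboarding=2pm, Retro=2pm, OffsitePrep=2pm, Legal=5pm, AllHands=4pm.

4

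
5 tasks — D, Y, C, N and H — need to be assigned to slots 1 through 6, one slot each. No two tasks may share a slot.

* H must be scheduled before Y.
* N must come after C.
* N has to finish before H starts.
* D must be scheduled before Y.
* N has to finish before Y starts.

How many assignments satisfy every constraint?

24

Splitting on D: it can be 1 (5), 2 (5), 3 (5), 4 (5), 5 (4). Listing each branch's schedules as (Y, C, N, H):
D=1: (5,2,3,4) (6,2,3,4) (6,2,3,5) (6,2,4,5) (6,3,4,5) — 5.
D=2: (5,1,3,4) (6,1,3,4) (6,1,3,5) (6,1,4,5) (6,3,4,5) — 5.
D=3: (5,1,2,4) (6,1,2,4) (6,1,2,5) (6,1,4,5) (6,2,4,5) — 5.
D=4: (5,1,2,3) (6,1,2,3) (6,1,2,5) (6,1,3,5) (6,2,3,5) — 5.
D=5: (6,1,2,3) (6,1,2,4) (6,1,3,4) (6,2,3,4) — 4.
Summing: 5 + 5 + 5 + 5 + 4 = 24.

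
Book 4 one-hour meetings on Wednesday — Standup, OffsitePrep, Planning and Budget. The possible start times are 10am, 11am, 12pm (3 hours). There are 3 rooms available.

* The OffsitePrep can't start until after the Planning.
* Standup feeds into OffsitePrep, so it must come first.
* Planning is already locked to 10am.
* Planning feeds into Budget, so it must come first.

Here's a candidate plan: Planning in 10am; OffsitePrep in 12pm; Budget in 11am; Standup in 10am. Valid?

There are 3 rooms available — holds.
The OffsitePrep can't start until after the Planning — holds.
Planning feeds into Budget, so it must come first — holds.
Planning is already locked to 10am — holds.
Standup feeds into OffsitePrep, so it must come first — holds.

Yes, all constraints hold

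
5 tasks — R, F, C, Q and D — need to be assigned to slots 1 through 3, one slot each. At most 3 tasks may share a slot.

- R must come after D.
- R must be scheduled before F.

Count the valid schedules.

Splitting on C: it can be 1 (3), 2 (3), 3 (3). Listing each branch's schedules as (R, F, Q, D):
C=1: (2,3,1,1) (2,3,2,1) (2,3,3,1) — 3.
C=2: (2,3,1,1) (2,3,2,1) (2,3,3,1) — 3.
C=3: (2,3,1,1) (2,3,2,1) (2,3,3,1) — 3.
Summing: 3 + 3 + 3 = 9.

9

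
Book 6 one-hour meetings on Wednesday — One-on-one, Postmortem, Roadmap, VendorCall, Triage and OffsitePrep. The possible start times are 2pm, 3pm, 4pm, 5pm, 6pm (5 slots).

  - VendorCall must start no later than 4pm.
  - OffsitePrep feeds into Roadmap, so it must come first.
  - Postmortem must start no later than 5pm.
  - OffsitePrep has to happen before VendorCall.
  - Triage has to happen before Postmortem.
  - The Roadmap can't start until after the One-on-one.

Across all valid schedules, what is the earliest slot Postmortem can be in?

3pm

Precedence pushes Postmortem to at least 3pm; Postmortem's own window allows nothing later than 5pm.
Postmortem at 3pm is achievable: VendorCall -> 3pm, Postmortem -> 3pm, Roadmap -> 3pm, OffsitePrep -> 2pm, Triage -> 2pm, One-on-one -> 2pm.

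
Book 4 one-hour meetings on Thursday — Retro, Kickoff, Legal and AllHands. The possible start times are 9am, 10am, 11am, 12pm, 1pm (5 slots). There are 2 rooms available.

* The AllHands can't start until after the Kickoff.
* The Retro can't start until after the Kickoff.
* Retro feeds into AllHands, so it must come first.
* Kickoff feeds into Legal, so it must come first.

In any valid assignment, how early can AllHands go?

11am

Precedence pushes AllHands to at least 11am.
AllHands at 11am is achievable: Kickoff -> 9am; AllHands -> 11am; Legal -> 10am; Retro -> 10am.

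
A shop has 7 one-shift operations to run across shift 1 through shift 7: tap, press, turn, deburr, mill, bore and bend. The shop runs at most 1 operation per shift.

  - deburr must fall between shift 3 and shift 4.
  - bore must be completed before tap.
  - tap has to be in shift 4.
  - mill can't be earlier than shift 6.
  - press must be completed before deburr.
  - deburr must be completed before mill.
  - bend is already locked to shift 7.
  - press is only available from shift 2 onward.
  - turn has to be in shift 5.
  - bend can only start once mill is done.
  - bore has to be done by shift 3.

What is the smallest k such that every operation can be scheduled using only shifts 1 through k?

7 shifts

The precedence chain requires at least 4 distinct shifts.
With at most 1 per shift and 7 operations, at least 7 shifts are needed.
bend can't be placed before shift 7, so the schedule must run through at least shift 7.
7 works (last occupied shift: shift 7): for example bend -> shift 7; bore -> shift 1; turn -> shift 5; deburr -> shift 3; mill -> shift 6; tap -> shift 4; press -> shift 2.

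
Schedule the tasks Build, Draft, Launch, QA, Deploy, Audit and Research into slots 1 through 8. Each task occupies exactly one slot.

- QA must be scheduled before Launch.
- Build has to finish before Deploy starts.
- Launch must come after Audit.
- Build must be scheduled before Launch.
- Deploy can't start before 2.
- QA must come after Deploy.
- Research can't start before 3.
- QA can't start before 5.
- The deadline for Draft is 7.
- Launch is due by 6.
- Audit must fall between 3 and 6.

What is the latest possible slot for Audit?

5

Audit is available from 3; Audit's own window allows nothing later than 6; downstream work caps Audit at 5.
Audit at 5 is achievable: Deploy=2, Build=1, Research=3, Audit=5, Draft=1, Launch=6, QA=5.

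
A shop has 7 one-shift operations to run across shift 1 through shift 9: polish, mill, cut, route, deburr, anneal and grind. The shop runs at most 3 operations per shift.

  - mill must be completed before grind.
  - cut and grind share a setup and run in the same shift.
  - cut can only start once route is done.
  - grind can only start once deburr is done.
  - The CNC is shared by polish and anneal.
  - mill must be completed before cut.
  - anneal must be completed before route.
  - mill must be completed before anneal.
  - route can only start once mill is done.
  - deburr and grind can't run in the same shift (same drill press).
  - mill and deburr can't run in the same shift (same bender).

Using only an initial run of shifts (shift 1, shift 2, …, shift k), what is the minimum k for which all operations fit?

The precedence chain requires at least 4 distinct shifts.
With at most 3 per shift and 7 operations, at least 3 shifts are needed.
4 works (last occupied shift: shift 4): for example anneal -> shift 2; mill -> shift 1; cut -> shift 4; route -> shift 3; polish -> shift 1; grind -> shift 4; deburr -> shift 2.

4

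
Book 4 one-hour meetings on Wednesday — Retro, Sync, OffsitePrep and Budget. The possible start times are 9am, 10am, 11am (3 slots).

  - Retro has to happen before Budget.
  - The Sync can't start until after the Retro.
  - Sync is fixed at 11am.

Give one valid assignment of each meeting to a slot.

Sync=11am, Budget=10am, OffsitePrep=9am, Retro=9am

Checking: Retro(9am) before Sync(11am); Retro(9am) before Budget(10am); Sync=11am in [11am,11am].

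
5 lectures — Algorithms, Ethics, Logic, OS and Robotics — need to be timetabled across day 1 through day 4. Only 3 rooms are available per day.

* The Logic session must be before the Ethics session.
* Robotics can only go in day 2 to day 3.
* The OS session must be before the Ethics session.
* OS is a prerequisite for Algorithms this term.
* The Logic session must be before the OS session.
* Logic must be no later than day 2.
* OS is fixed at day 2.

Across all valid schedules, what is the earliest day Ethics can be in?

day 3

Precedence pushes Ethics to at least day 3.
Ethics at day 3 is achievable: OS=day 2; Logic=day 1; Ethics=day 3; Algorithms=day 3; Robotics=day 2.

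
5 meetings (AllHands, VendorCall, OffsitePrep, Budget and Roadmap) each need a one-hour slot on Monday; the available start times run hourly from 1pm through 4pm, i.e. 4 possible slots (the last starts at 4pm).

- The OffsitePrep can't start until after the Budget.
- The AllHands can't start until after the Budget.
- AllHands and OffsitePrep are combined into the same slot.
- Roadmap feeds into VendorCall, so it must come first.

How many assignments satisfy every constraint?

36

Splitting on AllHands: it can be 2pm (6), 3pm (12), 4pm (18). Listing each branch's schedules as (VendorCall, OffsitePrep, Budget, Roadmap):
AllHands=2pm: (2pm,2pm,1pm,1pm) (3pm,2pm,1pm,1pm) (3pm,2pm,1pm,2pm) (4pm,2pm,1pm,1pm) (4pm,2pm,1pm,2pm) (4pm,2pm,1pm,3pm) — 6.
AllHands=3pm: (2pm,3pm,1pm,1pm) (2pm,3pm,2pm,1pm) (3pm,3pm,1pm,1pm) (3pm,3pm,1pm,2pm) (3pm,3pm,2pm,1pm) (3pm,3pm,2pm,2pm) (4pm,3pm,1pm,1pm) (4pm,3pm,1pm,2pm) (4pm,3pm,1pm,3pm) (4pm,3pm,2pm,1pm) (4pm,3pm,2pm,2pm) (4pm,3pm,2pm,3pm) — 12.
AllHands=4pm: (2pm,4pm,1pm,1pm) (2pm,4pm,2pm,1pm) (2pm,4pm,3pm,1pm) (3pm,4pm,1pm,1pm) (3pm,4pm,1pm,2pm) (3pm,4pm,2pm,1pm) (3pm,4pm,2pm,2pm) (3pm,4pm,3pm,1pm) (3pm,4pm,3pm,2pm) (4pm,4pm,1pm,1pm) (4pm,4pm,1pm,2pm) (4pm,4pm,1pm,3pm) (4pm,4pm,2pm,1pm) (4pm,4pm,2pm,2pm) (4pm,4pm,2pm,3pm) (4pm,4pm,3pm,1pm) (4pm,4pm,3pm,2pm) (4pm,4pm,3pm,3pm) — 18.
Summing: 6 + 12 + 18 = 36.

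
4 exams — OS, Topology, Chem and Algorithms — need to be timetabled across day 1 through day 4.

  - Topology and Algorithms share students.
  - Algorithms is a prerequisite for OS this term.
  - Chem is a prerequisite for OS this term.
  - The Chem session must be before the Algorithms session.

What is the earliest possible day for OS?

Precedence pushes OS to at least day 3.
OS at day 3 is achievable: Algorithms -> day 2; Topology -> day 1; OS -> day 3; Chem -> day 1.

day 3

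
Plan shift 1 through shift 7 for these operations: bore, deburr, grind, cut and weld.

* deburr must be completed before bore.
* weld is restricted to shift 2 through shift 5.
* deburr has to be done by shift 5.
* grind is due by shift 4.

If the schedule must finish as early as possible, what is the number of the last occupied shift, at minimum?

The precedence chain requires at least 2 distinct shifts.
2 works (last occupied shift: shift 2): for example deburr in shift 1; bore in shift 2; cut in shift 1; weld in shift 2; grind in shift 1.

2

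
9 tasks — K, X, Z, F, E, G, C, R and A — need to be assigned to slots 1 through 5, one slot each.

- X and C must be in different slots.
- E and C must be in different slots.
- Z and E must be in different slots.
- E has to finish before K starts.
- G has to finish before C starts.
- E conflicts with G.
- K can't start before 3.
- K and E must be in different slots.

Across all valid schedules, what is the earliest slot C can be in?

Precedence pushes C to at least 2.
C at 2 is achievable: Z=1; A=1; C=2; X=1; G=1; E=3; F=1; K=4; R=1.

2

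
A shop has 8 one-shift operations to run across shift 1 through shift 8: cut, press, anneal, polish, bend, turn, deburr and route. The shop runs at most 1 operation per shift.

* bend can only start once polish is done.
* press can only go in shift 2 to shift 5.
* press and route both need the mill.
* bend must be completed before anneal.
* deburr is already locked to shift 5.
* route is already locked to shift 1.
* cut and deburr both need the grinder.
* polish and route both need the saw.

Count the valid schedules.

60

Splitting on press: it can be shift 2 (20), shift 3 (20), shift 4 (20). Listing each branch's schedules as (cut, anneal, polish, bend, turn, deburr, route) by shift number:
press=shift 2: (3,7,4,6,8,5,1) (3,8,4,6,7,5,1) (3,8,4,7,6,5,1) (3,8,6,7,4,5,1) (4,7,3,6,8,5,1) (4,8,3,6,7,5,1) (4,8,3,7,6,5,1) (4,8,6,7,3,5,1) (6,7,3,4,8,5,1) (6,8,3,4,7,5,1) (6,8,3,7,4,5,1) (6,8,4,7,3,5,1) (7,6,3,4,8,5,1) (7,8,3,4,6,5,1) (7,8,3,6,4,5,1) (7,8,4,6,3,5,1) (8,6,3,4,7,5,1) (8,7,3,4,6,5,1) (8,7,3,6,4,5,1) (8,7,4,6,3,5,1) — 20.
press=shift 3: (2,7,4,6,8,5,1) (2,8,4,6,7,5,1) (2,8,4,7,6,5,1) (2,8,6,7,4,5,1) (4,7,2,6,8,5,1) (4,8,2,6,7,5,1) (4,8,2,7,6,5,1) (4,8,6,7,2,5,1) (6,7,2,4,8,5,1) (6,8,2,4,7,5,1) (6,8,2,7,4,5,1) (6,8,4,7,2,5,1) (7,6,2,4,8,5,1) (7,8,2,4,6,5,1) (7,8,2,6,4,5,1) (7,8,4,6,2,5,1) (8,6,2,4,7,5,1) (8,7,2,4,6,5,1) (8,7,2,6,4,5,1) (8,7,4,6,2,5,1) — 20.
press=shift 4: (2,7,3,6,8,5,1) (2,8,3,6,7,5,1) (2,8,3,7,6,5,1) (2,8,6,7,3,5,1) (3,7,2,6,8,5,1) (3,8,2,6,7,5,1) (3,8,2,7,6,5,1) (3,8,6,7,2,5,1) (6,7,2,3,8,5,1) (6,8,2,3,7,5,1) (6,8,2,7,3,5,1) (6,8,3,7,2,5,1) (7,6,2,3,8,5,1) (7,8,2,3,6,5,1) (7,8,2,6,3,5,1) (7,8,3,6,2,5,1) (8,6,2,3,7,5,1) (8,7,2,3,6,5,1) (8,7,2,6,3,5,1) (8,7,3,6,2,5,1) — 20.
Summing: 20 + 20 + 20 = 60.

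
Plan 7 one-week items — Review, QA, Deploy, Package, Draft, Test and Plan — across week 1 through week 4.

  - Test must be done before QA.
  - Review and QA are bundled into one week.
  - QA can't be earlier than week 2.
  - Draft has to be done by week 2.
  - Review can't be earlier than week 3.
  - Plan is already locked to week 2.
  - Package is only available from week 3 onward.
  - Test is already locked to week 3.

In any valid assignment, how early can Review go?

Review is available from week 3; Review must be in the same week as QA, which can't be before week 4, so Review is at least week 4.
Review at week 4 is achievable: Draft=week 1, Review=week 4, Test=week 3, Deploy=week 1, Package=week 3, QA=week 4, Plan=week 2.

week 4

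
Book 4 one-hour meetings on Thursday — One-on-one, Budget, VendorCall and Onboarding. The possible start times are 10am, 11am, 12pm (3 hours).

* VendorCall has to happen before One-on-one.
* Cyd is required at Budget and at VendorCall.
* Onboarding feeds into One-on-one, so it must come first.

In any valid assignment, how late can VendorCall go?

Downstream work caps VendorCall at 11am.
VendorCall at 11am is achievable: VendorCall=11am, One-on-one=12pm, Budget=10am, Onboarding=10am.

11am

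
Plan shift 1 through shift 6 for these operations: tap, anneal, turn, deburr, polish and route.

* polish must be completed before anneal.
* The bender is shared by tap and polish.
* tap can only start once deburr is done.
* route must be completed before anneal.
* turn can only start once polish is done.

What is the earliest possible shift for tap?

Precedence pushes tap to at least shift 2.
tap at shift 2 is achievable: deburr -> shift 1, anneal -> shift 2, turn -> shift 2, polish -> shift 1, tap -> shift 2, route -> shift 1.

shift 2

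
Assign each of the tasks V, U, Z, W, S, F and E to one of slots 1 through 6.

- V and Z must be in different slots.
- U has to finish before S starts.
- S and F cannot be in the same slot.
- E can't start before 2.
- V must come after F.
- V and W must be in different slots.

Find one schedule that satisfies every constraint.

W in 1; U in 1; V in 2; E in 2; F in 1; S in 2; Z in 1

Checking: U(1) before S(2); F(1) before V(2); S(2) != F(1); V(2) != Z(1); V(2) != W(1); E=2 in [2,6].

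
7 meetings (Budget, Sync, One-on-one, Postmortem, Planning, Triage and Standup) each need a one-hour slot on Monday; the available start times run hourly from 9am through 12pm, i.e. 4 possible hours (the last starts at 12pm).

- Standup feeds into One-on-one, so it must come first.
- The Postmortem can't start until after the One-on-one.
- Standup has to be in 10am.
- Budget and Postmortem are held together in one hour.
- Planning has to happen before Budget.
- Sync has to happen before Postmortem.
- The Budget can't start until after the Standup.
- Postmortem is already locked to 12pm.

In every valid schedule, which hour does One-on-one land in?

Standup is fixed at 10am and must come before One-on-one, so One-on-one is at least 11am.
Postmortem is fixed at 12pm and must come after One-on-one, so One-on-one is at most 11am.
So One-on-one must be 11am.

11am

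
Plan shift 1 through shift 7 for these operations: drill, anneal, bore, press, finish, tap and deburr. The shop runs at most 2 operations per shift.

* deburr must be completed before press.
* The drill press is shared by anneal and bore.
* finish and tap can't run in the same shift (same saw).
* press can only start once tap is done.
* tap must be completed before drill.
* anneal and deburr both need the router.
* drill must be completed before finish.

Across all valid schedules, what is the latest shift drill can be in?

Precedence pushes drill to at least shift 2; downstream work caps drill at shift 6.
drill at shift 6 is achievable: bore in shift 3, drill in shift 6, finish in shift 7, press in shift 2, deburr in shift 1, anneal in shift 2, tap in shift 1.

shift 6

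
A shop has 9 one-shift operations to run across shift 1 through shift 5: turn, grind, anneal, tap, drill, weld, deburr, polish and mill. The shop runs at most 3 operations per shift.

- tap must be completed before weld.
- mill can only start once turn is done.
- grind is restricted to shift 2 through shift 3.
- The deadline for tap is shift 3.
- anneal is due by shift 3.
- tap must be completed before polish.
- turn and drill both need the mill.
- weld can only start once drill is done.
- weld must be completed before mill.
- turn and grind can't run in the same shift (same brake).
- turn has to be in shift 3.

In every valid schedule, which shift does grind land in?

shift 2

grind's window is shift 2–shift 3.
turn is fixed at shift 3, and grind can't share a shift with turn.
So grind must be shift 2.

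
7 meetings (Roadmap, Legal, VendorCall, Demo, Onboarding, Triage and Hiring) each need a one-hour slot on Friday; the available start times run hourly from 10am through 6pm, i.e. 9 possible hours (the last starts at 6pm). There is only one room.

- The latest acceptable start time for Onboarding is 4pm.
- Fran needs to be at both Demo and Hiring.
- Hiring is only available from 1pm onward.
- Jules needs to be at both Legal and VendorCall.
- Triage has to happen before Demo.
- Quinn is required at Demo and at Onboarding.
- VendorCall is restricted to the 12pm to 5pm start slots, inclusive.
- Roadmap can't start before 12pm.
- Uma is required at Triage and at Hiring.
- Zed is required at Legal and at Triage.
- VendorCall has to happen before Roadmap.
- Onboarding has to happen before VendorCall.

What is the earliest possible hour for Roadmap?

1pm

Roadmap is available from 12pm; precedence pushes Roadmap to at least 1pm.
Roadmap at 1pm is achievable: Triage=11am; Onboarding=10am; Legal=4pm; VendorCall=12pm; Hiring=2pm; Roadmap=1pm; Demo=3pm.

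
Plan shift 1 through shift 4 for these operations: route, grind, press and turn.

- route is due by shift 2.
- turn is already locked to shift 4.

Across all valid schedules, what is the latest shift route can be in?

shift 2

Route's own window allows nothing later than shift 2.
route at shift 2 is achievable: press=shift 1; turn=shift 4; grind=shift 1; route=shift 2.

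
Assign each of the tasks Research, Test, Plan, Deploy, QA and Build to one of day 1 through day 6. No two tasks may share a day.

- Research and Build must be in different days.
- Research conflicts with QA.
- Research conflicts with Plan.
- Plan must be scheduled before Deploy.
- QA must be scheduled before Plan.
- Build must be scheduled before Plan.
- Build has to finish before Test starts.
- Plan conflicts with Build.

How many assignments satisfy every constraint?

42

Splitting on Test: it can be day 2 (4), day 3 (8), day 4 (10), day 5 (10), day 6 (10). Listing each branch's schedules as (Research, Plan, Deploy, QA, Build) by day number:
Test=day 2: (3,5,6,4,1) (4,5,6,3,1) (5,4,6,3,1) (6,4,5,3,1) — 4.
Test=day 3: (1,5,6,4,2) (2,5,6,4,1) (4,5,6,1,2) (4,5,6,2,1) (5,4,6,1,2) (5,4,6,2,1) (6,4,5,1,2) (6,4,5,2,1) — 8.
Test=day 4: (1,5,6,2,3) (1,5,6,3,2) (2,5,6,1,3) (2,5,6,3,1) (3,5,6,1,2) (3,5,6,2,1) (5,3,6,1,2) (5,3,6,2,1) (6,3,5,1,2) (6,3,5,2,1) — 10.
Test=day 5: (1,4,6,2,3) (1,4,6,3,2) (2,4,6,1,3) (2,4,6,3,1) (3,4,6,1,2) (3,4,6,2,1) (4,3,6,1,2) (4,3,6,2,1) (6,3,4,1,2) (6,3,4,2,1) — 10.
Test=day 6: (1,4,5,2,3) (1,4,5,3,2) (2,4,5,1,3) (2,4,5,3,1) (3,4,5,1,2) (3,4,5,2,1) (4,3,5,1,2) (4,3,5,2,1) (5,3,4,1,2) (5,3,4,2,1) — 10.
Summing: 4 + 8 + 10 + 10 + 10 = 42.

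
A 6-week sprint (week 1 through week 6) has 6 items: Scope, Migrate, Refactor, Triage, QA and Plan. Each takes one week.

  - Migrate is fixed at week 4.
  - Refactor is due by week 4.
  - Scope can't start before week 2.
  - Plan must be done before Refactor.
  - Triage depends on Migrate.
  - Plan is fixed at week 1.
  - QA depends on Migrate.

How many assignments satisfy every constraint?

60

Splitting on Scope: it can be week 2 (12), week 3 (12), week 4 (12), week 5 (12), week 6 (12). Listing each branch's schedules as (Migrate, Refactor, Triage, QA, Plan) by week number:
Scope=week 2: (4,2,5,5,1) (4,2,5,6,1) (4,2,6,5,1) (4,2,6,6,1) (4,3,5,5,1) (4,3,5,6,1) (4,3,6,5,1) (4,3,6,6,1) (4,4,5,5,1) (4,4,5,6,1) (4,4,6,5,1) (4,4,6,6,1) — 12.
Scope=week 3: (4,2,5,5,1) (4,2,5,6,1) (4,2,6,5,1) (4,2,6,6,1) (4,3,5,5,1) (4,3,5,6,1) (4,3,6,5,1) (4,3,6,6,1) (4,4,5,5,1) (4,4,5,6,1) (4,4,6,5,1) (4,4,6,6,1) — 12.
Scope=week 4: (4,2,5,5,1) (4,2,5,6,1) (4,2,6,5,1) (4,2,6,6,1) (4,3,5,5,1) (4,3,5,6,1) (4,3,6,5,1) (4,3,6,6,1) (4,4,5,5,1) (4,4,5,6,1) (4,4,6,5,1) (4,4,6,6,1) — 12.
Scope=week 5: (4,2,5,5,1) (4,2,5,6,1) (4,2,6,5,1) (4,2,6,6,1) (4,3,5,5,1) (4,3,5,6,1) (4,3,6,5,1) (4,3,6,6,1) (4,4,5,5,1) (4,4,5,6,1) (4,4,6,5,1) (4,4,6,6,1) — 12.
Scope=week 6: (4,2,5,5,1) (4,2,5,6,1) (4,2,6,5,1) (4,2,6,6,1) (4,3,5,5,1) (4,3,5,6,1) (4,3,6,5,1) (4,3,6,6,1) (4,4,5,5,1) (4,4,5,6,1) (4,4,6,5,1) (4,4,6,6,1) — 12.
Summing: 12 + 12 + 12 + 12 + 12 = 60.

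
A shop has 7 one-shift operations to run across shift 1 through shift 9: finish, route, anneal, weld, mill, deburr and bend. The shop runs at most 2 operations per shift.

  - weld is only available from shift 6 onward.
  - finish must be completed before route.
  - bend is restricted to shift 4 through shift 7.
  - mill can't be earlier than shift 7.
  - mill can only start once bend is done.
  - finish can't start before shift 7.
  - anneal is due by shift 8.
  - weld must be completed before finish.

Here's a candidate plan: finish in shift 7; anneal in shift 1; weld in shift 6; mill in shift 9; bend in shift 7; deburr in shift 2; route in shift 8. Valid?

Yes

weld is only available from shift 6 onward — holds.
bend is restricted to shift 4 through shift 7 — holds.
finish must be completed before route — holds.
mill can't be earlier than shift 7 — holds.
mill can only start once bend is done — holds.
finish can't start before shift 7 — holds.
weld must be completed before finish — holds.
The shop runs at most 2 operations per shift — holds.
anneal is due by shift 8 — holds.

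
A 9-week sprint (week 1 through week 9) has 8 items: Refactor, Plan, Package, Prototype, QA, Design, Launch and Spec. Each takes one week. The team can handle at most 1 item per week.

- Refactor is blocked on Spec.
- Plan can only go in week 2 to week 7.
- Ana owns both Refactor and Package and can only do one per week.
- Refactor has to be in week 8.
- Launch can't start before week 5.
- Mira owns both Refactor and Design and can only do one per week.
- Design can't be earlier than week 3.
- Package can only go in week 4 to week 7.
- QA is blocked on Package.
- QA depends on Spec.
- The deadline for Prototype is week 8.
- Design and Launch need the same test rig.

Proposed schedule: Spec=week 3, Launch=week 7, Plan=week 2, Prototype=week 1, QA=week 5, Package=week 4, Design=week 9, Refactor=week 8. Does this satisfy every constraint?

Valid

QA depends on Spec — holds.
Design can't be earlier than week 3 — holds.
Mira owns both Refactor and Design and can only do one per week — holds.
QA is blocked on Package — holds.
The deadline for Prototype is week 8 — holds.
Ana owns both Refactor and Package and can only do one per week — holds.
Refactor is blocked on Spec — holds.
Plan can only go in week 2 to week 7 — holds.
Package can only go in week 4 to week 7 — holds.
The team can handle at most 1 item per week — holds.
Launch can't start before week 5 — holds.
Design and Launch need the same test rig — holds.
Refactor has to be in week 8 — holds.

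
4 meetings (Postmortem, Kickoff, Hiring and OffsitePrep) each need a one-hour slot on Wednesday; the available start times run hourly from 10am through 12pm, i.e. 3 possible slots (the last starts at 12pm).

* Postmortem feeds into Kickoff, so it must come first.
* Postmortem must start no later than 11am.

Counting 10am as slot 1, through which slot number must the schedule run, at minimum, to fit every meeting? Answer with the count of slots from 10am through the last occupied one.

The precedence chain requires at least 2 distinct slots.
2 works (last occupied slot: 11am): for example Postmortem=10am; OffsitePrep=10am; Kickoff=11am; Hiring=10am.

2 slots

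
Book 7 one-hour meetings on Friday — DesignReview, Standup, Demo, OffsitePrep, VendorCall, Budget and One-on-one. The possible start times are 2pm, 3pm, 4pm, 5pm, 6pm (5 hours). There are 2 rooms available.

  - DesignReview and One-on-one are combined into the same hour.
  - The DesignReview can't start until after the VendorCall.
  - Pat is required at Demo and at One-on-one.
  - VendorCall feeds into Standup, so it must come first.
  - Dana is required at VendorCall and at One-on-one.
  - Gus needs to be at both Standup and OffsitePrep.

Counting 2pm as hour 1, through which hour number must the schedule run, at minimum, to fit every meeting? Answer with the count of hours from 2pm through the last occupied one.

The precedence chain requires at least 2 distinct hours.
With at most 2 per hour and 7 meetings, at least 4 hours are needed.
4 works (last occupied hour: 5pm): for example DesignReview -> 3pm; One-on-one -> 3pm; Budget -> 4pm; OffsitePrep -> 5pm; Standup -> 4pm; Demo -> 2pm; VendorCall -> 2pm.

4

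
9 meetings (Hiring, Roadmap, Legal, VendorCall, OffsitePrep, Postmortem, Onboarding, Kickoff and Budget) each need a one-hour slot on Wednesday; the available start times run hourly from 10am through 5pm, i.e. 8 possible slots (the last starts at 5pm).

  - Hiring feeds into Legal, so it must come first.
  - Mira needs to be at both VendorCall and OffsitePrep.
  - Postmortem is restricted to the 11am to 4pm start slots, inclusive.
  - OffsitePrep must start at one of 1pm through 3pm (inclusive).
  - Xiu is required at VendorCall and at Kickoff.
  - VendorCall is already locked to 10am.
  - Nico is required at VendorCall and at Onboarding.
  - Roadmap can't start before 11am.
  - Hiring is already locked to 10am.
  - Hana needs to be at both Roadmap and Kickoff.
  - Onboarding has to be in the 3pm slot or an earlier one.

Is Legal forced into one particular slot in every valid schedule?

No

Legal can be 11am (e.g. Postmortem=11am; Onboarding=11am; Legal=11am; Roadmap=11am; Hiring=10am; Kickoff=12pm; OffsitePrep=1pm; VendorCall=10am; Budget=10am) or 12pm (e.g. Postmortem -> 11am, Legal -> 12pm, Kickoff -> 12pm, Budget -> 10am, VendorCall -> 10am, OffsitePrep -> 1pm, Hiring -> 10am, Onboarding -> 11am, Roadmap -> 11am).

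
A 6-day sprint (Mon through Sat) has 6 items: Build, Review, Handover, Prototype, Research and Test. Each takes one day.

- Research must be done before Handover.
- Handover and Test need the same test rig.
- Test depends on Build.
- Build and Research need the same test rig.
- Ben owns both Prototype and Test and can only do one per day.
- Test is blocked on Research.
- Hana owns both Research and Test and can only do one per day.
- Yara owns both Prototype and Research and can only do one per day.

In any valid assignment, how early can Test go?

Precedence pushes Test to at least Tue.
Test at Wed is achievable: Research=Mon; Review=Mon; Test=Wed; Build=Tue; Prototype=Tue; Handover=Tue.
Nothing earlier works — the conflict constraints rule out every day before Wed.

Wed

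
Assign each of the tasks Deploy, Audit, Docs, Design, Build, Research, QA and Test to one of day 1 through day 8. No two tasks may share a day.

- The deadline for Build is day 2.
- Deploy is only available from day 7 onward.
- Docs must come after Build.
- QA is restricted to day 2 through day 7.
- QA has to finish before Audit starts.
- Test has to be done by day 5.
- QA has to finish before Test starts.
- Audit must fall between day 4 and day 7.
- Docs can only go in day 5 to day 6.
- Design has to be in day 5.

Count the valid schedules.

Splitting on Deploy: it can be day 7 (1), day 8 (5). Listing each branch's schedules as (Audit, Docs, Design, Build, Research, QA, Test) by day number:
Deploy=day 7: (4,6,5,1,8,2,3) — 1.
Deploy=day 8: (4,6,5,1,7,2,3) (7,6,5,1,2,3,4) (7,6,5,1,3,2,4) (7,6,5,1,4,2,3) (7,6,5,2,1,3,4) — 5.
Summing: 1 + 5 = 6.

6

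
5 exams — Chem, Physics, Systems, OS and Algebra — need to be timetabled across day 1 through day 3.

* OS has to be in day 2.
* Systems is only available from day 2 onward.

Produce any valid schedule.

Algebra -> day 1; Systems -> day 2; Chem -> day 1; Physics -> day 1; OS -> day 2

Checking: OS=day 2 in [day 2,day 2]; Systems=day 2 in [day 2,day 3].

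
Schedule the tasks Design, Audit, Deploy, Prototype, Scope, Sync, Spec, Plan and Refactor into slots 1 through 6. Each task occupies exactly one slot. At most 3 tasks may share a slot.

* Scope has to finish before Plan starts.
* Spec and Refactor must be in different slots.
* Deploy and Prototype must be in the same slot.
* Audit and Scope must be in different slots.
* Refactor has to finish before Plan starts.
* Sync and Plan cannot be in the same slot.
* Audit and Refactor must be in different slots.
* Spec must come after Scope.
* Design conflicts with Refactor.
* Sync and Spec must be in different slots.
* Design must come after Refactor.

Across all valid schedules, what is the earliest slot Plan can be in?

2

Precedence pushes Plan to at least 2.
Plan at 2 is achievable: Deploy -> 3; Scope -> 1; Refactor -> 1; Audit -> 3; Sync -> 1; Prototype -> 3; Plan -> 2; Spec -> 2; Design -> 2.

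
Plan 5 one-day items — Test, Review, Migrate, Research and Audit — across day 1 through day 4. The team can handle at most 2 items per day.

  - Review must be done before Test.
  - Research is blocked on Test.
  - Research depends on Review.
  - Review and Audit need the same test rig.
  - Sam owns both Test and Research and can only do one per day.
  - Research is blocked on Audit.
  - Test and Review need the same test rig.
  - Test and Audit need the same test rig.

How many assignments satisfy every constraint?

Splitting on Test: it can be day 2 (4), day 3 (8). Listing each branch's schedules as (Review, Migrate, Research, Audit) by day number:
Test=day 2: (1,1,4,3) (1,2,4,3) (1,3,4,3) (1,4,4,3) — 4.
Test=day 3: (1,1,4,2) (1,2,4,2) (1,3,4,2) (1,4,4,2) (2,1,4,1) (2,2,4,1) (2,3,4,1) (2,4,4,1) — 8.
Summing: 4 + 8 = 12.

12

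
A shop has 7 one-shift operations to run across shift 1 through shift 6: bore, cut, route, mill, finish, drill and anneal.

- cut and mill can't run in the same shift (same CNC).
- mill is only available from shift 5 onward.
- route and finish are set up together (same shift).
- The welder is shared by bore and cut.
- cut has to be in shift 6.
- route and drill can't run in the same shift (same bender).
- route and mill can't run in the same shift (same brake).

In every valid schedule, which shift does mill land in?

shift 5

mill's window is shift 5–shift 6.
cut is fixed at shift 6, and mill can't share a shift with cut.
So mill must be shift 5.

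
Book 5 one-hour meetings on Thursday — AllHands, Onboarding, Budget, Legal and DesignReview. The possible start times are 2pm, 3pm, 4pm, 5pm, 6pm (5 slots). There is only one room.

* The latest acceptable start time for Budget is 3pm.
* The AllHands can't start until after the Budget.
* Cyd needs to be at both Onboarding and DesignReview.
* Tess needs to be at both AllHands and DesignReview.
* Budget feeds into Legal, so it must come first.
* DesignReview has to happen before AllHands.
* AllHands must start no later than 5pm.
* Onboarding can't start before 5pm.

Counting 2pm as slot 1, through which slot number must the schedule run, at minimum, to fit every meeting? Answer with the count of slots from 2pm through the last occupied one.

The precedence chain requires at least 2 distinct slots.
With at most 1 per slot and 5 meetings, at least 5 slots are needed.
Onboarding can't be placed before 5pm — that is slot 4 counting from 2pm — so the schedule must run through at least 4 slots.
5 works (last occupied slot: 6pm): for example Onboarding=5pm, Budget=2pm, AllHands=4pm, Legal=6pm, DesignReview=3pm.

5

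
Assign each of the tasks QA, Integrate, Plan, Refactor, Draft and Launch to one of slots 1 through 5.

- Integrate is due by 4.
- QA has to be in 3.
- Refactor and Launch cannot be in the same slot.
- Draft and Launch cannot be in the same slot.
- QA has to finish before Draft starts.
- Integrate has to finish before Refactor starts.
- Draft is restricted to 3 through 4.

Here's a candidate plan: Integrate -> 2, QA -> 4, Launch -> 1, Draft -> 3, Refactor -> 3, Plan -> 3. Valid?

Draft is restricted to 3 through 4 — holds.
Integrate has to finish before Refactor starts — holds.
QA has to be in 3 — violated.
QA has to finish before Draft starts — violated.
Draft and Launch cannot be in the same slot — holds.
Refactor and Launch cannot be in the same slot — holds.
Integrate is due by 4 — holds.

No. QA has to finish before Draft starts is not satisfied.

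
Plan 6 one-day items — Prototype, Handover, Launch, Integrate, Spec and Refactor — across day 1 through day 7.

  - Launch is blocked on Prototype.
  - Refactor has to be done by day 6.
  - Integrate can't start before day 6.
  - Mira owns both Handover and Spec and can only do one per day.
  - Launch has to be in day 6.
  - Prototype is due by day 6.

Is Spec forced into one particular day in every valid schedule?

No

Spec can be day 1 (e.g. Integrate -> day 6; Prototype -> day 1; Refactor -> day 1; Handover -> day 2; Launch -> day 6; Spec -> day 1) or day 2 (e.g. Integrate in day 6, Launch in day 6, Handover in day 1, Spec in day 2, Refactor in day 1, Prototype in day 1).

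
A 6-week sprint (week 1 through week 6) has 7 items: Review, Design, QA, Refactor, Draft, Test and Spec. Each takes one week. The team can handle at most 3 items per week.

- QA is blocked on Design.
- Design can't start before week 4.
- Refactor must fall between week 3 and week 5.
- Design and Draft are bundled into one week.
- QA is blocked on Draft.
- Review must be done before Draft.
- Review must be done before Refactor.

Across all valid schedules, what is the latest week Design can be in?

week 5

Design is available from week 4; downstream work caps Design at week 5.
Design at week 5 is achievable: Spec in week 1, Test in week 1, Draft in week 5, QA in week 6, Refactor in week 3, Design in week 5, Review in week 1.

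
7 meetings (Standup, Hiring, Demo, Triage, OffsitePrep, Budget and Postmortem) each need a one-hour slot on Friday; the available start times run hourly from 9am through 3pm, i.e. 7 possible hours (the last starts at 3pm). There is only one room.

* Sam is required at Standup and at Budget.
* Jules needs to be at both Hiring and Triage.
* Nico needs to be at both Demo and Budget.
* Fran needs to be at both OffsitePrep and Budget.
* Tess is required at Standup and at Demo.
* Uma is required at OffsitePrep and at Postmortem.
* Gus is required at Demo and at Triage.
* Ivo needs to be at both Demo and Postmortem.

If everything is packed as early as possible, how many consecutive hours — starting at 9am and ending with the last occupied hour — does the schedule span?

With at most 1 per hour and 7 meetings, at least 7 hours are needed.
7 works (last occupied hour: 3pm): for example Hiring -> 10am; Postmortem -> 3pm; Budget -> 2pm; Demo -> 11am; Standup -> 9am; OffsitePrep -> 1pm; Triage -> 12pm.

7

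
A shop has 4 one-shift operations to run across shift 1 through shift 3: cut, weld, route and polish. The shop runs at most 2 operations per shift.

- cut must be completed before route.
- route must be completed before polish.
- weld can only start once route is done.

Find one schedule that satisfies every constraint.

weld=shift 3, cut=shift 1, route=shift 2, polish=shift 3

Checking: route(shift 2) before polish(shift 3); cut(shift 1) before route(shift 2); route(shift 2) before weld(shift 3); max 2 per shift (cap 2).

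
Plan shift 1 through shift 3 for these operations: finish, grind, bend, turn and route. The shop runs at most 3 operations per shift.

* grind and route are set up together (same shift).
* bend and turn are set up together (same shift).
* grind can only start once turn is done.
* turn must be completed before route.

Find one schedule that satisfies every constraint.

bend=shift 1, grind=shift 2, turn=shift 1, route=shift 2, finish=shift 1

Checking: turn(shift 1) before route(shift 2); turn(shift 1) before grind(shift 2); bend = turn = shift 1; grind = route = shift 2; max 3 per shift (cap 3).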